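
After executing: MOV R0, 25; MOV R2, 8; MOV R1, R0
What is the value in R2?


Register state trace:
  MOV R0, 25  → R0 = 25
  MOV R2, 8  → R2 = 8
  MOV R1, R0  → R1 = 25
Final: R2 = 8

8


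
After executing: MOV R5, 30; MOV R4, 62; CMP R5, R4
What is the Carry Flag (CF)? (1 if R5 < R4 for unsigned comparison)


Register state trace:
  MOV R5, 30  → R5 = 30
  MOV R4, 62  → R4 = 62
  CMP R5, R4  → unsigned 30 - 62: borrow occurs
  30 < 62, so CF = 1
CF = 1

1


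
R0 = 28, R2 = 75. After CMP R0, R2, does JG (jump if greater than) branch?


Trace:
  R0 = 28, R2 = 75
  CMP R0, R2  → compares 28 vs 75
  JG checks: is 28 greater than 75?
  28 < 75, so condition is false
Branch taken: No

No


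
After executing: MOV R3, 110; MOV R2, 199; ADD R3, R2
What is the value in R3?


Register state trace:
  MOV R3, 110  → R3 = 110
  MOV R2, 199  → R2 = 199
  ADD R3, R2  → R3 = 110 + 199 = 309
Final: R3 = 309

309


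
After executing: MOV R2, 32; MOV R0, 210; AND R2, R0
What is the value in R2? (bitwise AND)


Register state trace:
  MOV R2, 32  → R2 = 32 (0b00100000)
  MOV R0, 210  → R0 = 210 (0b11010010)
  AND R2, R0  → R2 = 32 AND 210 = 0 (0b00000000)
Final: R2 = 0

0


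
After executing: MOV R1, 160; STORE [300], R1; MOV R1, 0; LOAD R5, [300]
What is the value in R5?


Register and memory trace:
  MOV R1, 160  → R1 = 160
  STORE [300], R1  → mem[300] = 160
  MOV R1, 0  → R1 = 0
  LOAD R5, [300]  → R5 = mem[300] = 160
Final: R5 = 160

160


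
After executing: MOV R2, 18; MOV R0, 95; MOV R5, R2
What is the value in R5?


Register state trace:
  MOV R2, 18  → R2 = 18
  MOV R0, 95  → R0 = 95
  MOV R5, R2  → R5 = 18
Final: R5 = 18

18


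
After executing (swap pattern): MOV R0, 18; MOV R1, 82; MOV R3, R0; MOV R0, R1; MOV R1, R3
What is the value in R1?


Register state trace (swap pattern):
  MOV R0, 18  → R0 = 18
  MOV R1, 82  → R1 = 82
  MOV R3, R0  → R3 = 18  (save R0)
  MOV R0, R1  → R0 = 82  (R0 gets R1's value)
  MOV R1, R3  → R1 = 18  (R1 gets saved value)
Final: R1 = 18

18


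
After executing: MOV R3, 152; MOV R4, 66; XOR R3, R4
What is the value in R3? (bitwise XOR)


Register state trace:
  MOV R3, 152  → R3 = 152 (0b10011000)
  MOV R4, 66  → R4 = 66 (0b01000010)
  XOR R3, R4  → R3 = 152 XOR 66 = 218 (0b11011010)
Final: R3 = 218

218


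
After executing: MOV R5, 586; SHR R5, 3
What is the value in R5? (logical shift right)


Register state trace:
  MOV R5, 586  → R5 = 586
  SHR R5, 3  → R5 = 586 >> 3 = 586 // 2^3 = 73
Final: R5 = 73

73


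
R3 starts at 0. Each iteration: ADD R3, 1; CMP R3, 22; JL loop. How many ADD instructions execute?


Loop trace (R3 starts at 0, target 22, step 1):
  ADD #1: R3 = 0 + 1 = 1  → 1 < 22, loop
  ADD #2: R3 = 1 + 1 = 2  → 2 < 22, loop
  ADD #3: R3 = 2 + 1 = 3  → 3 < 22, loop
  ADD #4: R3 = 3 + 1 = 4  → 4 < 22, loop
  ADD #5: R3 = 4 + 1 = 5  → 5 < 22, loop
  ADD #6: R3 = 5 + 1 = 6  → 6 < 22, loop
  ADD #7: R3 = 6 + 1 = 7  → 7 < 22, loop
  ADD #8: R3 = 7 + 1 = 8  → 8 < 22, loop
  ADD #9: R3 = 8 + 1 = 9  → 9 < 22, loop
  ADD #10: R3 = 9 + 1 = 10  → 10 < 22, loop
  ADD #11: R3 = 10 + 1 = 11  → 11 < 22, loop
  ADD #12: R3 = 11 + 1 = 12  → 12 < 22, loop
  ADD #13: R3 = 12 + 1 = 13  → 13 < 22, loop
  ADD #14: R3 = 13 + 1 = 14  → 14 < 22, loop
  ADD #15: R3 = 14 + 1 = 15  → 15 < 22, loop
  ADD #16: R3 = 15 + 1 = 16  → 16 < 22, loop
  ADD #17: R3 = 16 + 1 = 17  → 17 < 22, loop
  ADD #18: R3 = 17 + 1 = 18  → 18 < 22, loop
  ADD #19: R3 = 18 + 1 = 19  → 19 < 22, loop
  ADD #20: R3 = 19 + 1 = 20  → 20 < 22, loop
  ADD #21: R3 = 20 + 1 = 21  → 21 < 22, loop
  ADD #22: R3 = 21 + 1 = 22  → 22 >= 22, exit
Total ADD instructions: 22

22


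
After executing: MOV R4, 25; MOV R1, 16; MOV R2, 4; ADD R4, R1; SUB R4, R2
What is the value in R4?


Register state trace:
  MOV R4, 25  → R4 = 25
  MOV R1, 16  → R1 = 16
  MOV R2, 4  → R2 = 4
  ADD R4, R1  → R4 = 25 + 16 = 41
  SUB R4, R2  → R4 = 41 - 4 = 37
Final: R4 = 37

37


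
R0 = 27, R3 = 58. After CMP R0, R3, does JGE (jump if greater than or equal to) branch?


Trace:
  R0 = 27, R3 = 58
  CMP R0, R3  → compares 27 vs 58
  JGE checks: is 27 greater than or equal to 58?
  27 < 58, so condition is false
Branch taken: No

No


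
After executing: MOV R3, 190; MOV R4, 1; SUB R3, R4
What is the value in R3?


Register state trace:
  MOV R3, 190  → R3 = 190
  MOV R4, 1  → R4 = 1
  SUB R3, R4  → R3 = 190 - 1 = 189
Final: R3 = 189

189


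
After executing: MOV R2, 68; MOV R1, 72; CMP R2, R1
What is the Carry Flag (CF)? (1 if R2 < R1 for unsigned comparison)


Register state trace:
  MOV R2, 68  → R2 = 68
  MOV R1, 72  → R1 = 72
  CMP R2, R1  → unsigned 68 - 72: borrow occurs
  68 < 72, so CF = 1
CF = 1

1


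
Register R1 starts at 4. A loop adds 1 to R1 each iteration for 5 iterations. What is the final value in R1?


Starting value: R1 = 4
  Iter 1: R1 = 4 + 1 = 5
  Iter 2: R1 = 5 + 1 = 6
  Iter 3: R1 = 6 + 1 = 7
  Iter 4: R1 = 7 + 1 = 8
  Iter 5: R1 = 8 + 1 = 9
Final: R1 = 9

9


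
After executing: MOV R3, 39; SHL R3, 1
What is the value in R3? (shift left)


Register state trace:
  MOV R3, 39  → R3 = 39
  SHL R3, 1  → R3 = 39 << 1 = 39 * 2^1 = 78
Final: R3 = 78

78


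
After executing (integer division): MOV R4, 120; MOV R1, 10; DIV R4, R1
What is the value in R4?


Register state trace:
  MOV R4, 120  → R4 = 120
  MOV R1, 10  → R1 = 10
  DIV R4, R1  → R4 = 120 // 10 = 12
Final: R4 = 12

12


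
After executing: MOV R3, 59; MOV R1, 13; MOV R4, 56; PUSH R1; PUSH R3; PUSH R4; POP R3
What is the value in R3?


Stack trace (top is rightmost):
  MOV R3, 59  → R3 = 59
  MOV R1, 13  → R1 = 13
  MOV R4, 56  → R4 = 56
  PUSH R1  → stack: [13]
  PUSH R3  → stack: [13, 59]
  PUSH R4  → stack: [13, 59, 56]
  POP R3  → R3 = 56, stack: [13, 59]
Final: R3 = 56

56


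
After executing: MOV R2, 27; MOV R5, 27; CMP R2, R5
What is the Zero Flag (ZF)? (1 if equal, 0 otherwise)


Register state trace:
  MOV R2, 27  → R2 = 27
  MOV R5, 27  → R5 = 27
  CMP R2, R5  → computes 27 - 27 = 0
  Result is zero, so values are equal
ZF = 1

1


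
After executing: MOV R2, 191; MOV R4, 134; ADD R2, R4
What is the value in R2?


Register state trace:
  MOV R2, 191  → R2 = 191
  MOV R4, 134  → R4 = 134
  ADD R2, R4  → R2 = 191 + 134 = 325
Final: R2 = 325

325


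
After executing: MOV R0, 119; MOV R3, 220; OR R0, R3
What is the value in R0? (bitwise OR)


Register state trace:
  MOV R0, 119  → R0 = 119 (0b01110111)
  MOV R3, 220  → R3 = 220 (0b11011100)
  OR R0, R3   → R0 = 119 OR 220 = 255 (0b11111111)
Final: R0 = 255

255


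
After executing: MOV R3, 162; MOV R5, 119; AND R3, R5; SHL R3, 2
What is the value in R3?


Register state trace:
  MOV R3, 162  → R3 = 162 (0b10100010)
  MOV R5, 119  → R5 = 119 (0b01110111)
  AND R3, R5  → R3 = 162 AND 119 = 34 (0b00100010)
  SHL R3, 2  → R3 = 34 << 2 = 136
Final: R3 = 136

136


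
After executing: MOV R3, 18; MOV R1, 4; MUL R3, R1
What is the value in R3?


Register state trace:
  MOV R3, 18  → R3 = 18
  MOV R1, 4  → R1 = 4
  MUL R3, R1  → R3 = 18 * 4 = 72
Final: R3 = 72

72


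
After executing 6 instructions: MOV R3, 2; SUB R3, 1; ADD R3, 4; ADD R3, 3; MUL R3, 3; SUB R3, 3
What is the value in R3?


Register state trace:
  MOV R3, 2  → R3 = 2
  SUB R3, 1  → R3 = 2 - 1 = 1
  ADD R3, 4  → R3 = 1 + 4 = 5
  ADD R3, 3  → R3 = 5 + 3 = 8
  MUL R3, 3  → R3 = 8 * 3 = 24
  SUB R3, 3  → R3 = 24 - 3 = 21
Final: R3 = 21

21


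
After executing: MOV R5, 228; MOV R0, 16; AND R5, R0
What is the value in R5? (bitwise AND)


Register state trace:
  MOV R5, 228  → R5 = 228 (0b11100100)
  MOV R0, 16  → R0 = 16 (0b00010000)
  AND R5, R0  → R5 = 228 AND 16 = 0 (0b00000000)
Final: R5 = 0

0


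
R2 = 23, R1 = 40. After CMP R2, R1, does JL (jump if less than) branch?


Trace:
  R2 = 23, R1 = 40
  CMP R2, R1  → compares 23 vs 40
  JL checks: is 23 less than 40?
  23 < 40, so condition is true
Branch taken: Yes

Yes


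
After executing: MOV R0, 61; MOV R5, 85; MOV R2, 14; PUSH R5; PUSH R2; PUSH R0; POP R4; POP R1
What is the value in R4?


Stack trace (top is rightmost):
  MOV R0, 61  → R0 = 61
  MOV R5, 85  → R5 = 85
  MOV R2, 14  → R2 = 14
  PUSH R5  → stack: [85]
  PUSH R2  → stack: [85, 14]
  PUSH R0  → stack: [85, 14, 61]
  POP R4  → R4 = 61, stack: [85, 14]
  POP R1  → R1 = 14, stack: [85]
Final: R4 = 61

61


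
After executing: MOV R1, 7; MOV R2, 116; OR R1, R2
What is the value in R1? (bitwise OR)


Register state trace:
  MOV R1, 7  → R1 = 7 (0b00000111)
  MOV R2, 116  → R2 = 116 (0b01110100)
  OR R1, R2   → R1 = 7 OR 116 = 119 (0b01110111)
Final: R1 = 119

119


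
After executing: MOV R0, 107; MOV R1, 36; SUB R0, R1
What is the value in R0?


Register state trace:
  MOV R0, 107  → R0 = 107
  MOV R1, 36  → R1 = 36
  SUB R0, R1  → R0 = 107 - 36 = 71
Final: R0 = 71

71


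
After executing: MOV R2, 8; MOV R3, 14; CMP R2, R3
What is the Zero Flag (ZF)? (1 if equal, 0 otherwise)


Register state trace:
  MOV R2, 8  → R2 = 8
  MOV R3, 14  → R3 = 14
  CMP R2, R3  → computes 8 - 14 = -6
  Result is nonzero, so values are not equal
ZF = 0

0


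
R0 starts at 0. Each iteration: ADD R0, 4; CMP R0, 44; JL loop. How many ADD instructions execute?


Loop trace (R0 starts at 0, target 44, step 4):
  ADD #1: R0 = 0 + 4 = 4  → 4 < 44, loop
  ADD #2: R0 = 4 + 4 = 8  → 8 < 44, loop
  ADD #3: R0 = 8 + 4 = 12  → 12 < 44, loop
  ADD #4: R0 = 12 + 4 = 16  → 16 < 44, loop
  ADD #5: R0 = 16 + 4 = 20  → 20 < 44, loop
  ADD #6: R0 = 20 + 4 = 24  → 24 < 44, loop
  ADD #7: R0 = 24 + 4 = 28  → 28 < 44, loop
  ADD #8: R0 = 28 + 4 = 32  → 32 < 44, loop
  ADD #9: R0 = 32 + 4 = 36  → 36 < 44, loop
  ADD #10: R0 = 36 + 4 = 40  → 40 < 44, loop
  ADD #11: R0 = 40 + 4 = 44  → 44 >= 44, exit
Total ADD instructions: 11

11


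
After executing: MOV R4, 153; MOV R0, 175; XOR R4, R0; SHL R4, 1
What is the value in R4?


Register state trace:
  MOV R4, 153  → R4 = 153 (0b10011001)
  MOV R0, 175  → R0 = 175 (0b10101111)
  XOR R4, R0  → R4 = 153 XOR 175 = 54 (0b00110110)
  SHL R4, 1  → R4 = 54 << 1 = 108
Final: R4 = 108

108


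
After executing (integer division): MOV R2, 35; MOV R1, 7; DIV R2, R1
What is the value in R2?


Register state trace:
  MOV R2, 35  → R2 = 35
  MOV R1, 7  → R1 = 7
  DIV R2, R1  → R2 = 35 // 7 = 5
Final: R2 = 5

5


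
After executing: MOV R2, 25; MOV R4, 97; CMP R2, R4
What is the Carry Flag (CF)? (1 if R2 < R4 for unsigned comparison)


Register state trace:
  MOV R2, 25  → R2 = 25
  MOV R4, 97  → R4 = 97
  CMP R2, R4  → unsigned 25 - 97: borrow occurs
  25 < 97, so CF = 1
CF = 1

1


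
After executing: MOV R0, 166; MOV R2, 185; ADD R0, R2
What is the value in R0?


Register state trace:
  MOV R0, 166  → R0 = 166
  MOV R2, 185  → R2 = 185
  ADD R0, R2  → R0 = 166 + 185 = 351
Final: R0 = 351

351


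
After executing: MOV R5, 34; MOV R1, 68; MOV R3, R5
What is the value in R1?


Register state trace:
  MOV R5, 34  → R5 = 34
  MOV R1, 68  → R1 = 68
  MOV R3, R5  → R3 = 34
Final: R1 = 68

68


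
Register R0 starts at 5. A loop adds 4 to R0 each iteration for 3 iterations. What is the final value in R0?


Starting value: R0 = 5
  Iter 1: R0 = 5 + 4 = 9
  Iter 2: R0 = 9 + 4 = 13
  Iter 3: R0 = 13 + 4 = 17
Final: R0 = 17

17


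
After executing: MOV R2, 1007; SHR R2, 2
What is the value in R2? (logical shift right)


Register state trace:
  MOV R2, 1007  → R2 = 1007
  SHR R2, 2  → R2 = 1007 >> 2 = 1007 // 2^2 = 251
Final: R2 = 251

251


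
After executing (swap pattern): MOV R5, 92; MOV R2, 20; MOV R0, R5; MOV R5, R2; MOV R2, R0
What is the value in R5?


Register state trace (swap pattern):
  MOV R5, 92  → R5 = 92
  MOV R2, 20  → R2 = 20
  MOV R0, R5  → R0 = 92  (save R5)
  MOV R5, R2  → R5 = 20  (R5 gets R2's value)
  MOV R2, R0  → R2 = 92  (R2 gets saved value)
Final: R5 = 20

20


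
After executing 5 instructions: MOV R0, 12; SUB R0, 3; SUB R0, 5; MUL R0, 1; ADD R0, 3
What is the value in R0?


Register state trace:
  MOV R0, 12  → R0 = 12
  SUB R0, 3  → R0 = 12 - 3 = 9
  SUB R0, 5  → R0 = 9 - 5 = 4
  MUL R0, 1  → R0 = 4 * 1 = 4
  ADD R0, 3  → R0 = 4 + 3 = 7
Final: R0 = 7

7


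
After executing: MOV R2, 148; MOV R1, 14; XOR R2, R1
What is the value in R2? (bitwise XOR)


Register state trace:
  MOV R2, 148  → R2 = 148 (0b10010100)
  MOV R1, 14  → R1 = 14 (0b00001110)
  XOR R2, R1  → R2 = 148 XOR 14 = 154 (0b10011010)
Final: R2 = 154

154


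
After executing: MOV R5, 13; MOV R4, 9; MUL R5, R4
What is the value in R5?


Register state trace:
  MOV R5, 13  → R5 = 13
  MOV R4, 9  → R4 = 9
  MUL R5, R4  → R5 = 13 * 9 = 117
Final: R5 = 117

117


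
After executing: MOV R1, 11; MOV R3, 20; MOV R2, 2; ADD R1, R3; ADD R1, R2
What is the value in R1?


Register state trace:
  MOV R1, 11  → R1 = 11
  MOV R3, 20  → R3 = 20
  MOV R2, 2  → R2 = 2
  ADD R1, R3  → R1 = 11 + 20 = 31
  ADD R1, R2  → R1 = 31 + 2 = 33
Final: R1 = 33

33


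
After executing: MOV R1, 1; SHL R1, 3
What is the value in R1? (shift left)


Register state trace:
  MOV R1, 1  → R1 = 1
  SHL R1, 3  → R1 = 1 << 3 = 1 * 2^3 = 8
Final: R1 = 8

8


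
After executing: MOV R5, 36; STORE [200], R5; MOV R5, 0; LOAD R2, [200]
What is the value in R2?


Register and memory trace:
  MOV R5, 36  → R5 = 36
  STORE [200], R5  → mem[200] = 36
  MOV R5, 0  → R5 = 0
  LOAD R2, [200]  → R2 = mem[200] = 36
Final: R2 = 36

36


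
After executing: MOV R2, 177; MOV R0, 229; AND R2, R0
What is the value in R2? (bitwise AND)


Register state trace:
  MOV R2, 177  → R2 = 177 (0b10110001)
  MOV R0, 229  → R0 = 229 (0b11100101)
  AND R2, R0  → R2 = 177 AND 229 = 161 (0b10100001)
Final: R2 = 161

161


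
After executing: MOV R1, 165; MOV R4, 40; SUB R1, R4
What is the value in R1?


Register state trace:
  MOV R1, 165  → R1 = 165
  MOV R4, 40  → R4 = 40
  SUB R1, R4  → R1 = 165 - 40 = 125
Final: R1 = 125

125


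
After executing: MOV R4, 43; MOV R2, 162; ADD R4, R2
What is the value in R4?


Register state trace:
  MOV R4, 43  → R4 = 43
  MOV R2, 162  → R2 = 162
  ADD R4, R2  → R4 = 43 + 162 = 205
Final: R4 = 205

205


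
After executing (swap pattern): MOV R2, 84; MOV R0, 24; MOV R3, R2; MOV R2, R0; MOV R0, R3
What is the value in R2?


Register state trace (swap pattern):
  MOV R2, 84  → R2 = 84
  MOV R0, 24  → R0 = 24
  MOV R3, R2  → R3 = 84  (save R2)
  MOV R2, R0  → R2 = 24  (R2 gets R0's value)
  MOV R0, R3  → R0 = 84  (R0 gets saved value)
Final: R2 = 24

24


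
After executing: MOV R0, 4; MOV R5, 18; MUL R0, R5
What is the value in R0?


Register state trace:
  MOV R0, 4  → R0 = 4
  MOV R5, 18  → R5 = 18
  MUL R0, R5  → R0 = 4 * 18 = 72
Final: R0 = 72

72


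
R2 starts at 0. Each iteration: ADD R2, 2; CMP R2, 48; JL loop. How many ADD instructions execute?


Loop trace (R2 starts at 0, target 48, step 2):
  ADD #1: R2 = 0 + 2 = 2  → 2 < 48, loop
  ADD #2: R2 = 2 + 2 = 4  → 4 < 48, loop
  ADD #3: R2 = 4 + 2 = 6  → 6 < 48, loop
  ADD #4: R2 = 6 + 2 = 8  → 8 < 48, loop
  ADD #5: R2 = 8 + 2 = 10  → 10 < 48, loop
  ADD #6: R2 = 10 + 2 = 12  → 12 < 48, loop
  ADD #7: R2 = 12 + 2 = 14  → 14 < 48, loop
  ADD #8: R2 = 14 + 2 = 16  → 16 < 48, loop
  ADD #9: R2 = 16 + 2 = 18  → 18 < 48, loop
  ADD #10: R2 = 18 + 2 = 20  → 20 < 48, loop
  ADD #11: R2 = 20 + 2 = 22  → 22 < 48, loop
  ADD #12: R2 = 22 + 2 = 24  → 24 < 48, loop
  ADD #13: R2 = 24 + 2 = 26  → 26 < 48, loop
  ADD #14: R2 = 26 + 2 = 28  → 28 < 48, loop
  ADD #15: R2 = 28 + 2 = 30  → 30 < 48, loop
  ADD #16: R2 = 30 + 2 = 32  → 32 < 48, loop
  ADD #17: R2 = 32 + 2 = 34  → 34 < 48, loop
  ADD #18: R2 = 34 + 2 = 36  → 36 < 48, loop
  ADD #19: R2 = 36 + 2 = 38  → 38 < 48, loop
  ADD #20: R2 = 38 + 2 = 40  → 40 < 48, loop
  ADD #21: R2 = 40 + 2 = 42  → 42 < 48, loop
  ADD #22: R2 = 42 + 2 = 44  → 44 < 48, loop
  ADD #23: R2 = 44 + 2 = 46  → 46 < 48, loop
  ADD #24: R2 = 46 + 2 = 48  → 48 >= 48, exit
Total ADD instructions: 24

24


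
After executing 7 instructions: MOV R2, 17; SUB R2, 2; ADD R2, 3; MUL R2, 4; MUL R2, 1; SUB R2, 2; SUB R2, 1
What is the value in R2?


Register state trace:
  MOV R2, 17  → R2 = 17
  SUB R2, 2  → R2 = 17 - 2 = 15
  ADD R2, 3  → R2 = 15 + 3 = 18
  MUL R2, 4  → R2 = 18 * 4 = 72
  MUL R2, 1  → R2 = 72 * 1 = 72
  SUB R2, 2  → R2 = 72 - 2 = 70
  SUB R2, 1  → R2 = 70 - 1 = 69
Final: R2 = 69

69


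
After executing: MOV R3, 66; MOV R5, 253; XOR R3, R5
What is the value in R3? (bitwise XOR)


Register state trace:
  MOV R3, 66  → R3 = 66 (0b01000010)
  MOV R5, 253  → R5 = 253 (0b11111101)
  XOR R3, R5  → R3 = 66 XOR 253 = 191 (0b10111111)
Final: R3 = 191

191


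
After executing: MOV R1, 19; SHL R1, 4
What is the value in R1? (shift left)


Register state trace:
  MOV R1, 19  → R1 = 19
  SHL R1, 4  → R1 = 19 << 4 = 19 * 2^4 = 304
Final: R1 = 304

304


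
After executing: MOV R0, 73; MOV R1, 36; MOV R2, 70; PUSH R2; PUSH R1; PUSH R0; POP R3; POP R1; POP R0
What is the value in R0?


Stack trace (top is rightmost):
  MOV R0, 73  → R0 = 73
  MOV R1, 36  → R1 = 36
  MOV R2, 70  → R2 = 70
  PUSH R2  → stack: [70]
  PUSH R1  → stack: [70, 36]
  PUSH R0  → stack: [70, 36, 73]
  POP R3  → R3 = 73, stack: [70, 36]
  POP R1  → R1 = 36, stack: [70]
  POP R0  → R0 = 70, stack: []
Final: R0 = 70

70


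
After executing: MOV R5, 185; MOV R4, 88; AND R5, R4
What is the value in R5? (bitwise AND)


Register state trace:
  MOV R5, 185  → R5 = 185 (0b10111001)
  MOV R4, 88  → R4 = 88 (0b01011000)
  AND R5, R4  → R5 = 185 AND 88 = 24 (0b00011000)
Final: R5 = 24

24


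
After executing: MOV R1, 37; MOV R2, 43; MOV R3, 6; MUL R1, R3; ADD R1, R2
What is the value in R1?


Register state trace:
  MOV R1, 37  → R1 = 37
  MOV R2, 43  → R2 = 43
  MOV R3, 6  → R3 = 6
  MUL R1, R3  → R1 = 37 * 6 = 222
  ADD R1, R2  → R1 = 222 + 43 = 265
Final: R1 = 265

265


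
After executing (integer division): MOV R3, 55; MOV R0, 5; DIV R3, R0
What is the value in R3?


Register state trace:
  MOV R3, 55  → R3 = 55
  MOV R0, 5  → R0 = 5
  DIV R3, R0  → R3 = 55 // 5 = 11
Final: R3 = 11

11


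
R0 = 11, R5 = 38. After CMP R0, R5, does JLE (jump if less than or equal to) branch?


Trace:
  R0 = 11, R5 = 38
  CMP R0, R5  → compares 11 vs 38
  JLE checks: is 11 less than or equal to 38?
  11 < 38, so condition is true
Branch taken: Yes

Yes


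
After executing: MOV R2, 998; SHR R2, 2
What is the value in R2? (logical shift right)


Register state trace:
  MOV R2, 998  → R2 = 998
  SHR R2, 2  → R2 = 998 >> 2 = 998 // 2^2 = 249
Final: R2 = 249

249


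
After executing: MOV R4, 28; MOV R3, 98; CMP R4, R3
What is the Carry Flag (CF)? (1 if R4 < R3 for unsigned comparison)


Register state trace:
  MOV R4, 28  → R4 = 28
  MOV R3, 98  → R3 = 98
  CMP R4, R3  → unsigned 28 - 98: borrow occurs
  28 < 98, so CF = 1
CF = 1

1


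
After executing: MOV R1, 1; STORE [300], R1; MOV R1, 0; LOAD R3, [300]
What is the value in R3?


Register and memory trace:
  MOV R1, 1  → R1 = 1
  STORE [300], R1  → mem[300] = 1
  MOV R1, 0  → R1 = 0
  LOAD R3, [300]  → R3 = mem[300] = 1
Final: R3 = 1

1


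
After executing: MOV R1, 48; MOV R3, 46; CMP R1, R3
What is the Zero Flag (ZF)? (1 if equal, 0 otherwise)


Register state trace:
  MOV R1, 48  → R1 = 48
  MOV R3, 46  → R3 = 46
  CMP R1, R3  → computes 48 - 46 = 2
  Result is nonzero, so values are not equal
ZF = 0

0


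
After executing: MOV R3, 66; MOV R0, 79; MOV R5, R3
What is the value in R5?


Register state trace:
  MOV R3, 66  → R3 = 66
  MOV R0, 79  → R0 = 79
  MOV R5, R3  → R5 = 66
Final: R5 = 66

66


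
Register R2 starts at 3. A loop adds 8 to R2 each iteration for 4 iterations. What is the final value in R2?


Starting value: R2 = 3
  Iter 1: R2 = 3 + 8 = 11
  Iter 2: R2 = 11 + 8 = 19
  Iter 3: R2 = 19 + 8 = 27
  Iter 4: R2 = 27 + 8 = 35
Final: R2 = 35

35


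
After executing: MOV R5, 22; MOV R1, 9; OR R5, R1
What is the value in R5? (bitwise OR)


Register state trace:
  MOV R5, 22  → R5 = 22 (0b00010110)
  MOV R1, 9  → R1 = 9 (0b00001001)
  OR R5, R1   → R5 = 22 OR 9 = 31 (0b00011111)
Final: R5 = 31

31


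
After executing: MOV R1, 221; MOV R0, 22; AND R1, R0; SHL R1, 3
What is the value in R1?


Register state trace:
  MOV R1, 221  → R1 = 221 (0b11011101)
  MOV R0, 22  → R0 = 22 (0b00010110)
  AND R1, R0  → R1 = 221 AND 22 = 20 (0b00010100)
  SHL R1, 3  → R1 = 20 << 3 = 160
Final: R1 = 160

160


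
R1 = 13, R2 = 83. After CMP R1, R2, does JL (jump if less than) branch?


Trace:
  R1 = 13, R2 = 83
  CMP R1, R2  → compares 13 vs 83
  JL checks: is 13 less than 83?
  13 < 83, so condition is true
Branch taken: Yes

Yes


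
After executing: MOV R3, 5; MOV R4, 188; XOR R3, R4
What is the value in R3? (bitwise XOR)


Register state trace:
  MOV R3, 5  → R3 = 5 (0b00000101)
  MOV R4, 188  → R4 = 188 (0b10111100)
  XOR R3, R4  → R3 = 5 XOR 188 = 185 (0b10111001)
Final: R3 = 185

185


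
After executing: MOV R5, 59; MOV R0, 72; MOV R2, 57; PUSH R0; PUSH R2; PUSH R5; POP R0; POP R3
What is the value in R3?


Stack trace (top is rightmost):
  MOV R5, 59  → R5 = 59
  MOV R0, 72  → R0 = 72
  MOV R2, 57  → R2 = 57
  PUSH R0  → stack: [72]
  PUSH R2  → stack: [72, 57]
  PUSH R5  → stack: [72, 57, 59]
  POP R0  → R0 = 59, stack: [72, 57]
  POP R3  → R3 = 57, stack: [72]
Final: R3 = 57

57


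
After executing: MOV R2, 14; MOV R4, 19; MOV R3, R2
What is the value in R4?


Register state trace:
  MOV R2, 14  → R2 = 14
  MOV R4, 19  → R4 = 19
  MOV R3, R2  → R3 = 14
Final: R4 = 19

19


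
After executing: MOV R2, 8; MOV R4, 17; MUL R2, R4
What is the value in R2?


Register state trace:
  MOV R2, 8  → R2 = 8
  MOV R4, 17  → R4 = 17
  MUL R2, R4  → R2 = 8 * 17 = 136
Final: R2 = 136

136


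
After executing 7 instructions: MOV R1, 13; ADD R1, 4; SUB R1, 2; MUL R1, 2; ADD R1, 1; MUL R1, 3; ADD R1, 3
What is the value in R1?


Register state trace:
  MOV R1, 13  → R1 = 13
  ADD R1, 4  → R1 = 13 + 4 = 17
  SUB R1, 2  → R1 = 17 - 2 = 15
  MUL R1, 2  → R1 = 15 * 2 = 30
  ADD R1, 1  → R1 = 30 + 1 = 31
  MUL R1, 3  → R1 = 31 * 3 = 93
  ADD R1, 3  → R1 = 93 + 3 = 96
Final: R1 = 96

96


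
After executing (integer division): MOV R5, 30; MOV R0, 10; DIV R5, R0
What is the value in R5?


Register state trace:
  MOV R5, 30  → R5 = 30
  MOV R0, 10  → R0 = 10
  DIV R5, R0  → R5 = 30 // 10 = 3
Final: R5 = 3

3


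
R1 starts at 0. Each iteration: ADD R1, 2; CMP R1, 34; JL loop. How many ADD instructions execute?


Loop trace (R1 starts at 0, target 34, step 2):
  ADD #1: R1 = 0 + 2 = 2  → 2 < 34, loop
  ADD #2: R1 = 2 + 2 = 4  → 4 < 34, loop
  ADD #3: R1 = 4 + 2 = 6  → 6 < 34, loop
  ADD #4: R1 = 6 + 2 = 8  → 8 < 34, loop
  ADD #5: R1 = 8 + 2 = 10  → 10 < 34, loop
  ADD #6: R1 = 10 + 2 = 12  → 12 < 34, loop
  ADD #7: R1 = 12 + 2 = 14  → 14 < 34, loop
  ADD #8: R1 = 14 + 2 = 16  → 16 < 34, loop
  ADD #9: R1 = 16 + 2 = 18  → 18 < 34, loop
  ADD #10: R1 = 18 + 2 = 20  → 20 < 34, loop
  ADD #11: R1 = 20 + 2 = 22  → 22 < 34, loop
  ADD #12: R1 = 22 + 2 = 24  → 24 < 34, loop
  ADD #13: R1 = 24 + 2 = 26  → 26 < 34, loop
  ADD #14: R1 = 26 + 2 = 28  → 28 < 34, loop
  ADD #15: R1 = 28 + 2 = 30  → 30 < 34, loop
  ADD #16: R1 = 30 + 2 = 32  → 32 < 34, loop
  ADD #17: R1 = 32 + 2 = 34  → 34 >= 34, exit
Total ADD instructions: 17

17


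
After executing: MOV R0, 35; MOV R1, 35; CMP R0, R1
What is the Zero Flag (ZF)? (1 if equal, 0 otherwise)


Register state trace:
  MOV R0, 35  → R0 = 35
  MOV R1, 35  → R1 = 35
  CMP R0, R1  → computes 35 - 35 = 0
  Result is zero, so values are equal
ZF = 1

1


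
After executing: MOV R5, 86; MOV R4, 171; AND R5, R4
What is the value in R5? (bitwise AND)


Register state trace:
  MOV R5, 86  → R5 = 86 (0b01010110)
  MOV R4, 171  → R4 = 171 (0b10101011)
  AND R5, R4  → R5 = 86 AND 171 = 2 (0b00000010)
Final: R5 = 2

2


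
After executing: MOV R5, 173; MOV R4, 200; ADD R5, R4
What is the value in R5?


Register state trace:
  MOV R5, 173  → R5 = 173
  MOV R4, 200  → R4 = 200
  ADD R5, R4  → R5 = 173 + 200 = 373
Final: R5 = 373

373


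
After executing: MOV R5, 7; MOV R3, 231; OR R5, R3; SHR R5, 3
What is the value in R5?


Register state trace:
  MOV R5, 7  → R5 = 7 (0b00000111)
  MOV R3, 231  → R3 = 231 (0b11100111)
  OR R5, R3  → R5 = 7 OR 231 = 231 (0b11100111)
  SHR R5, 3  → R5 = 231 >> 3 = 28
Final: R5 = 28

28


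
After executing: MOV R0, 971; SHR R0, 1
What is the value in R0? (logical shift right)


Register state trace:
  MOV R0, 971  → R0 = 971
  SHR R0, 1  → R0 = 971 >> 1 = 971 // 2^1 = 485
Final: R0 = 485

485


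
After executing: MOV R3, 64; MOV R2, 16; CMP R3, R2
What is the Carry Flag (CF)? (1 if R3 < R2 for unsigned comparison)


Register state trace:
  MOV R3, 64  → R3 = 64
  MOV R2, 16  → R2 = 16
  CMP R3, R2  → unsigned 64 - 16: no borrow
  64 >= 16, so CF = 0
CF = 0

0


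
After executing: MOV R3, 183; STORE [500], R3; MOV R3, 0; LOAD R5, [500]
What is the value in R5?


Register and memory trace:
  MOV R3, 183  → R3 = 183
  STORE [500], R3  → mem[500] = 183
  MOV R3, 0  → R3 = 0
  LOAD R5, [500]  → R5 = mem[500] = 183
Final: R5 = 183

183


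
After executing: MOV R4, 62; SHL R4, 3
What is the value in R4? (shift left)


Register state trace:
  MOV R4, 62  → R4 = 62
  SHL R4, 3  → R4 = 62 << 3 = 62 * 2^3 = 496
Final: R4 = 496

496


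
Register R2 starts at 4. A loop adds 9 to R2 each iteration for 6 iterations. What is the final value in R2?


Starting value: R2 = 4
  Iter 1: R2 = 4 + 9 = 13
  Iter 2: R2 = 13 + 9 = 22
  Iter 3: R2 = 22 + 9 = 31
  Iter 4: R2 = 31 + 9 = 40
  Iter 5: R2 = 40 + 9 = 49
  Iter 6: R2 = 49 + 9 = 58
Final: R2 = 58

58


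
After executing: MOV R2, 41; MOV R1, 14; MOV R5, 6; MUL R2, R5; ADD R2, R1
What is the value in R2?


Register state trace:
  MOV R2, 41  → R2 = 41
  MOV R1, 14  → R1 = 14
  MOV R5, 6  → R5 = 6
  MUL R2, R5  → R2 = 41 * 6 = 246
  ADD R2, R1  → R2 = 246 + 14 = 260
Final: R2 = 260

260


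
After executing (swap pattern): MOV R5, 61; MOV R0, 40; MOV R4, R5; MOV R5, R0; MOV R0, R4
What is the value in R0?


Register state trace (swap pattern):
  MOV R5, 61  → R5 = 61
  MOV R0, 40  → R0 = 40
  MOV R4, R5  → R4 = 61  (save R5)
  MOV R5, R0  → R5 = 40  (R5 gets R0's value)
  MOV R0, R4  → R0 = 61  (R0 gets saved value)
Final: R0 = 61

61


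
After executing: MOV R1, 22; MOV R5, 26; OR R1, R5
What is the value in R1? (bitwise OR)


Register state trace:
  MOV R1, 22  → R1 = 22 (0b00010110)
  MOV R5, 26  → R5 = 26 (0b00011010)
  OR R1, R5   → R1 = 22 OR 26 = 30 (0b00011110)
Final: R1 = 30

30


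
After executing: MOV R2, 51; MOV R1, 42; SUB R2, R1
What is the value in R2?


Register state trace:
  MOV R2, 51  → R2 = 51
  MOV R1, 42  → R1 = 42
  SUB R2, R1  → R2 = 51 - 42 = 9
Final: R2 = 9

9


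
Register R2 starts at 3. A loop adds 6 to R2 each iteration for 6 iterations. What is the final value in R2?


Starting value: R2 = 3
  Iter 1: R2 = 3 + 6 = 9
  Iter 2: R2 = 9 + 6 = 15
  Iter 3: R2 = 15 + 6 = 21
  Iter 4: R2 = 21 + 6 = 27
  Iter 5: R2 = 27 + 6 = 33
  Iter 6: R2 = 33 + 6 = 39
Final: R2 = 39

39


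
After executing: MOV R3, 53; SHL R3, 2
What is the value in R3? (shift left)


Register state trace:
  MOV R3, 53  → R3 = 53
  SHL R3, 2  → R3 = 53 << 2 = 53 * 2^2 = 212
Final: R3 = 212

212


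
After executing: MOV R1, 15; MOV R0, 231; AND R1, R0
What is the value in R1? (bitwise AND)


Register state trace:
  MOV R1, 15  → R1 = 15 (0b00001111)
  MOV R0, 231  → R0 = 231 (0b11100111)
  AND R1, R0  → R1 = 15 AND 231 = 7 (0b00000111)
Final: R1 = 7

7


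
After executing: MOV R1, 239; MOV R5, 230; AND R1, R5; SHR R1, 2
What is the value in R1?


Register state trace:
  MOV R1, 239  → R1 = 239 (0b11101111)
  MOV R5, 230  → R5 = 230 (0b11100110)
  AND R1, R5  → R1 = 239 AND 230 = 230 (0b11100110)
  SHR R1, 2  → R1 = 230 >> 2 = 57
Final: R1 = 57

57


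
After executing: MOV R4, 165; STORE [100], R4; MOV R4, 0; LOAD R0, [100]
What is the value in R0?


Register and memory trace:
  MOV R4, 165  → R4 = 165
  STORE [100], R4  → mem[100] = 165
  MOV R4, 0  → R4 = 0
  LOAD R0, [100]  → R0 = mem[100] = 165
Final: R0 = 165

165


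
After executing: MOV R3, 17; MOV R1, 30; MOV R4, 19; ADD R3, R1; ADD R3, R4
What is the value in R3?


Register state trace:
  MOV R3, 17  → R3 = 17
  MOV R1, 30  → R1 = 30
  MOV R4, 19  → R4 = 19
  ADD R3, R1  → R3 = 17 + 30 = 47
  ADD R3, R4  → R3 = 47 + 19 = 66
Final: R3 = 66

66


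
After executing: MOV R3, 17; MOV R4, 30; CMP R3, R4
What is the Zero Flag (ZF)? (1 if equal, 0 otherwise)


Register state trace:
  MOV R3, 17  → R3 = 17
  MOV R4, 30  → R4 = 30
  CMP R3, R4  → computes 17 - 30 = -13
  Result is nonzero, so values are not equal
ZF = 0

0


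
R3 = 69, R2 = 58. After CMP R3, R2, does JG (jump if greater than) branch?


Trace:
  R3 = 69, R2 = 58
  CMP R3, R2  → compares 69 vs 58
  JG checks: is 69 greater than 58?
  69 > 58, so condition is true
Branch taken: Yes

Yes


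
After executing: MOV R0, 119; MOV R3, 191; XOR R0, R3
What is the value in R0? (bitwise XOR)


Register state trace:
  MOV R0, 119  → R0 = 119 (0b01110111)
  MOV R3, 191  → R3 = 191 (0b10111111)
  XOR R0, R3  → R0 = 119 XOR 191 = 200 (0b11001000)
Final: R0 = 200

200


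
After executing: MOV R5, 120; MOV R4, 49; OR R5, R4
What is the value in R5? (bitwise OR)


Register state trace:
  MOV R5, 120  → R5 = 120 (0b01111000)
  MOV R4, 49  → R4 = 49 (0b00110001)
  OR R5, R4   → R5 = 120 OR 49 = 121 (0b01111001)
Final: R5 = 121

121


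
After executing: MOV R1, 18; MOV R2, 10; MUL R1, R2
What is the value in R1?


Register state trace:
  MOV R1, 18  → R1 = 18
  MOV R2, 10  → R2 = 10
  MUL R1, R2  → R1 = 18 * 10 = 180
Final: R1 = 180

180


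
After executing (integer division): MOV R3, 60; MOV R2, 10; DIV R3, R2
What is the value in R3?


Register state trace:
  MOV R3, 60  → R3 = 60
  MOV R2, 10  → R2 = 10
  DIV R3, R2  → R3 = 60 // 10 = 6
Final: R3 = 6

6


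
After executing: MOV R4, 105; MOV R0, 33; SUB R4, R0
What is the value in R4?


Register state trace:
  MOV R4, 105  → R4 = 105
  MOV R0, 33  → R0 = 33
  SUB R4, R0  → R4 = 105 - 33 = 72
Final: R4 = 72

72


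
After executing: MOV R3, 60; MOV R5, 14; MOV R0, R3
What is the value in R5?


Register state trace:
  MOV R3, 60  → R3 = 60
  MOV R5, 14  → R5 = 14
  MOV R0, R3  → R0 = 60
Final: R5 = 14

14


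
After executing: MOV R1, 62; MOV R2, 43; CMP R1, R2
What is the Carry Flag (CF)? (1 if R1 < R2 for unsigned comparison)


Register state trace:
  MOV R1, 62  → R1 = 62
  MOV R2, 43  → R2 = 43
  CMP R1, R2  → unsigned 62 - 43: no borrow
  62 >= 43, so CF = 0
CF = 0

0


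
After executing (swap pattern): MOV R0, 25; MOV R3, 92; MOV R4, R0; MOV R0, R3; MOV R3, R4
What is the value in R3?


Register state trace (swap pattern):
  MOV R0, 25  → R0 = 25
  MOV R3, 92  → R3 = 92
  MOV R4, R0  → R4 = 25  (save R0)
  MOV R0, R3  → R0 = 92  (R0 gets R3's value)
  MOV R3, R4  → R3 = 25  (R3 gets saved value)
Final: R3 = 25

25


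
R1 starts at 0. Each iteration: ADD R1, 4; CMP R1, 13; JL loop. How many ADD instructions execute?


Loop trace (R1 starts at 0, target 13, step 4):
  ADD #1: R1 = 0 + 4 = 4  → 4 < 13, loop
  ADD #2: R1 = 4 + 4 = 8  → 8 < 13, loop
  ADD #3: R1 = 8 + 4 = 12  → 12 < 13, loop
  ADD #4: R1 = 12 + 4 = 16  → 16 >= 13, exit
Total ADD instructions: 4

4


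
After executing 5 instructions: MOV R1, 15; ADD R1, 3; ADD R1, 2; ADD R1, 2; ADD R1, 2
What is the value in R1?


Register state trace:
  MOV R1, 15  → R1 = 15
  ADD R1, 3  → R1 = 15 + 3 = 18
  ADD R1, 2  → R1 = 18 + 2 = 20
  ADD R1, 2  → R1 = 20 + 2 = 22
  ADD R1, 2  → R1 = 22 + 2 = 24
Final: R1 = 24

24


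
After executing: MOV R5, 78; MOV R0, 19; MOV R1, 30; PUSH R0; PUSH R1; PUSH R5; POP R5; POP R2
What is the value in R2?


Stack trace (top is rightmost):
  MOV R5, 78  → R5 = 78
  MOV R0, 19  → R0 = 19
  MOV R1, 30  → R1 = 30
  PUSH R0  → stack: [19]
  PUSH R1  → stack: [19, 30]
  PUSH R5  → stack: [19, 30, 78]
  POP R5  → R5 = 78, stack: [19, 30]
  POP R2  → R2 = 30, stack: [19]
Final: R2 = 30

30


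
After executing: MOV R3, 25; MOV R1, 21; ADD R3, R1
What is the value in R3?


Register state trace:
  MOV R3, 25  → R3 = 25
  MOV R1, 21  → R1 = 21
  ADD R3, R1  → R3 = 25 + 21 = 46
Final: R3 = 46

46


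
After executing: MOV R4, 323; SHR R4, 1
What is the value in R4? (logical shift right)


Register state trace:
  MOV R4, 323  → R4 = 323
  SHR R4, 1  → R4 = 323 >> 1 = 323 // 2^1 = 161
Final: R4 = 161

161


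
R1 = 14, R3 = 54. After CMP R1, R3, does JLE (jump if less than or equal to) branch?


Trace:
  R1 = 14, R3 = 54
  CMP R1, R3  → compares 14 vs 54
  JLE checks: is 14 less than or equal to 54?
  14 < 54, so condition is true
Branch taken: Yes

Yes


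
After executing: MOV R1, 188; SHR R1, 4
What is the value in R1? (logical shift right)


Register state trace:
  MOV R1, 188  → R1 = 188
  SHR R1, 4  → R1 = 188 >> 4 = 188 // 2^4 = 11
Final: R1 = 11

11


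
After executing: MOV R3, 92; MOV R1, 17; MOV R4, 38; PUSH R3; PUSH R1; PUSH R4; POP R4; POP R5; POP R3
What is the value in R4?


Stack trace (top is rightmost):
  MOV R3, 92  → R3 = 92
  MOV R1, 17  → R1 = 17
  MOV R4, 38  → R4 = 38
  PUSH R3  → stack: [92]
  PUSH R1  → stack: [92, 17]
  PUSH R4  → stack: [92, 17, 38]
  POP R4  → R4 = 38, stack: [92, 17]
  POP R5  → R5 = 17, stack: [92]
  POP R3  → R3 = 92, stack: []
Final: R4 = 38

38


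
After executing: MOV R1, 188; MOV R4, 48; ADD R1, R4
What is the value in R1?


Register state trace:
  MOV R1, 188  → R1 = 188
  MOV R4, 48  → R4 = 48
  ADD R1, R4  → R1 = 188 + 48 = 236
Final: R1 = 236

236


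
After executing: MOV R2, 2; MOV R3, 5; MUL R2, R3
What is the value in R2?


Register state trace:
  MOV R2, 2  → R2 = 2
  MOV R3, 5  → R3 = 5
  MUL R2, R3  → R2 = 2 * 5 = 10
Final: R2 = 10

10


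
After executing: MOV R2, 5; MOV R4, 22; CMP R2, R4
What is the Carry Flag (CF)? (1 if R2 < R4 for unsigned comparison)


Register state trace:
  MOV R2, 5  → R2 = 5
  MOV R4, 22  → R4 = 22
  CMP R2, R4  → unsigned 5 - 22: borrow occurs
  5 < 22, so CF = 1
CF = 1

1


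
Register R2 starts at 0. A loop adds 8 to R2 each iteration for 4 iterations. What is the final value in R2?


Starting value: R2 = 0
  Iter 1: R2 = 0 + 8 = 8
  Iter 2: R2 = 8 + 8 = 16
  Iter 3: R2 = 16 + 8 = 24
  Iter 4: R2 = 24 + 8 = 32
Final: R2 = 32

32


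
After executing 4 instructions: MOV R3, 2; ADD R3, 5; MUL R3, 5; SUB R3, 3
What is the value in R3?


Register state trace:
  MOV R3, 2  → R3 = 2
  ADD R3, 5  → R3 = 2 + 5 = 7
  MUL R3, 5  → R3 = 7 * 5 = 35
  SUB R3, 3  → R3 = 35 - 3 = 32
Final: R3 = 32

32


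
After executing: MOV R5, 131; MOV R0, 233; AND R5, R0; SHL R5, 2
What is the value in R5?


Register state trace:
  MOV R5, 131  → R5 = 131 (0b10000011)
  MOV R0, 233  → R0 = 233 (0b11101001)
  AND R5, R0  → R5 = 131 AND 233 = 129 (0b10000001)
  SHL R5, 2  → R5 = 129 << 2 = 516
Final: R5 = 516

516


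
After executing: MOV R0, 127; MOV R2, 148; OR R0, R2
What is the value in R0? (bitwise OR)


Register state trace:
  MOV R0, 127  → R0 = 127 (0b01111111)
  MOV R2, 148  → R2 = 148 (0b10010100)
  OR R0, R2   → R0 = 127 OR 148 = 255 (0b11111111)
Final: R0 = 255

255


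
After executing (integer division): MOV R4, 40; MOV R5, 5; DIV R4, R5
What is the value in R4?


Register state trace:
  MOV R4, 40  → R4 = 40
  MOV R5, 5  → R5 = 5
  DIV R4, R5  → R4 = 40 // 5 = 8
Final: R4 = 8

8


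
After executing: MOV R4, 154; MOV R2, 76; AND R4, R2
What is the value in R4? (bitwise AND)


Register state trace:
  MOV R4, 154  → R4 = 154 (0b10011010)
  MOV R2, 76  → R2 = 76 (0b01001100)
  AND R4, R2  → R4 = 154 AND 76 = 8 (0b00001000)
Final: R4 = 8

8


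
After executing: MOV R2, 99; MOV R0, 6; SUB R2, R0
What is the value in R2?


Register state trace:
  MOV R2, 99  → R2 = 99
  MOV R0, 6  → R0 = 6
  SUB R2, R0  → R2 = 99 - 6 = 93
Final: R2 = 93

93


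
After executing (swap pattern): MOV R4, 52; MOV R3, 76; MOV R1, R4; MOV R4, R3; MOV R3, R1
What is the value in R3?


Register state trace (swap pattern):
  MOV R4, 52  → R4 = 52
  MOV R3, 76  → R3 = 76
  MOV R1, R4  → R1 = 52  (save R4)
  MOV R4, R3  → R4 = 76  (R4 gets R3's value)
  MOV R3, R1  → R3 = 52  (R3 gets saved value)
Final: R3 = 52

52


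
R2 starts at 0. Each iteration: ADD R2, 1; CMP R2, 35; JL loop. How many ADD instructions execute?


Loop trace (R2 starts at 0, target 35, step 1):
  ADD #1: R2 = 0 + 1 = 1  → 1 < 35, loop
  ADD #2: R2 = 1 + 1 = 2  → 2 < 35, loop
  ADD #3: R2 = 2 + 1 = 3  → 3 < 35, loop
  ADD #4: R2 = 3 + 1 = 4  → 4 < 35, loop
  ADD #5: R2 = 4 + 1 = 5  → 5 < 35, loop
  ADD #6: R2 = 5 + 1 = 6  → 6 < 35, loop
  ADD #7: R2 = 6 + 1 = 7  → 7 < 35, loop
  ADD #8: R2 = 7 + 1 = 8  → 8 < 35, loop
  ADD #9: R2 = 8 + 1 = 9  → 9 < 35, loop
  ADD #10: R2 = 9 + 1 = 10  → 10 < 35, loop
  ADD #11: R2 = 10 + 1 = 11  → 11 < 35, loop
  ADD #12: R2 = 11 + 1 = 12  → 12 < 35, loop
  ADD #13: R2 = 12 + 1 = 13  → 13 < 35, loop
  ADD #14: R2 = 13 + 1 = 14  → 14 < 35, loop
  ADD #15: R2 = 14 + 1 = 15  → 15 < 35, loop
  ADD #16: R2 = 15 + 1 = 16  → 16 < 35, loop
  ADD #17: R2 = 16 + 1 = 17  → 17 < 35, loop
  ADD #18: R2 = 17 + 1 = 18  → 18 < 35, loop
  ADD #19: R2 = 18 + 1 = 19  → 19 < 35, loop
  ADD #20: R2 = 19 + 1 = 20  → 20 < 35, loop
  ADD #21: R2 = 20 + 1 = 21  → 21 < 35, loop
  ADD #22: R2 = 21 + 1 = 22  → 22 < 35, loop
  ADD #23: R2 = 22 + 1 = 23  → 23 < 35, loop
  ADD #24: R2 = 23 + 1 = 24  → 24 < 35, loop
  ADD #25: R2 = 24 + 1 = 25  → 25 < 35, loop
  ADD #26: R2 = 25 + 1 = 26  → 26 < 35, loop
  ADD #27: R2 = 26 + 1 = 27  → 27 < 35, loop
  ADD #28: R2 = 27 + 1 = 28  → 28 < 35, loop
  ADD #29: R2 = 28 + 1 = 29  → 29 < 35, loop
  ADD #30: R2 = 29 + 1 = 30  → 30 < 35, loop
  ADD #31: R2 = 30 + 1 = 31  → 31 < 35, loop
  ADD #32: R2 = 31 + 1 = 32  → 32 < 35, loop
  ADD #33: R2 = 32 + 1 = 33  → 33 < 35, loop
  ADD #34: R2 = 33 + 1 = 34  → 34 < 35, loop
  ADD #35: R2 = 34 + 1 = 35  → 35 >= 35, exit
Total ADD instructions: 35

35


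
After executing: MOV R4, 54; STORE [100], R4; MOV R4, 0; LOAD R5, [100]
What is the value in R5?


Register and memory trace:
  MOV R4, 54  → R4 = 54
  STORE [100], R4  → mem[100] = 54
  MOV R4, 0  → R4 = 0
  LOAD R5, [100]  → R5 = mem[100] = 54
Final: R5 = 54

54


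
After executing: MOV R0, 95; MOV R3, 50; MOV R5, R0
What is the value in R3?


Register state trace:
  MOV R0, 95  → R0 = 95
  MOV R3, 50  → R3 = 50
  MOV R5, R0  → R5 = 95
Final: R3 = 50

50


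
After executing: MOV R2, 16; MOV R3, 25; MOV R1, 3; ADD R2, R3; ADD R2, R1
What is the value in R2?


Register state trace:
  MOV R2, 16  → R2 = 16
  MOV R3, 25  → R3 = 25
  MOV R1, 3  → R1 = 3
  ADD R2, R3  → R2 = 16 + 25 = 41
  ADD R2, R1  → R2 = 41 + 3 = 44
Final: R2 = 44

44


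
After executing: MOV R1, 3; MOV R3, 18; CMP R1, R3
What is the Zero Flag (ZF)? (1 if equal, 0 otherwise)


Register state trace:
  MOV R1, 3  → R1 = 3
  MOV R3, 18  → R3 = 18
  CMP R1, R3  → computes 3 - 18 = -15
  Result is nonzero, so values are not equal
ZF = 0

0
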